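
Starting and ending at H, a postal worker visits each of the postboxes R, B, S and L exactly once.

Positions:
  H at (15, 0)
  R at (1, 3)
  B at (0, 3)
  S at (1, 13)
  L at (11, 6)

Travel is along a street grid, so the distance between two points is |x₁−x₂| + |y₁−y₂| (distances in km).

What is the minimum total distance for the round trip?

H→R→B→S→L→H: 17+1+11+17+10 = 56
H→R→B→L→S→H: 17+1+14+17+27 = 76
H→R→S→B→L→H: 17+10+11+14+10 = 62
H→R→S→L→B→H: 17+10+17+14+18 = 76
H→R→L→B→S→H: 17+13+14+11+27 = 82
H→R→L→S→B→H: 17+13+17+11+18 = 76
H→B→R→S→L→H: 18+1+10+17+10 = 56
H→B→R→L→S→H: 18+1+13+17+27 = 76
H→B→S→R→L→H: 18+11+10+13+10 = 62
H→B→L→R→S→H: 18+14+13+10+27 = 82
H→S→R→B→L→H: 27+10+1+14+10 = 62
H→S→B→R→L→H: 27+11+1+13+10 = 62
The minimum is 56.
One optimal route: H → R → B → S → L → H (or its reverse).

56 km — the shortest possible round trip.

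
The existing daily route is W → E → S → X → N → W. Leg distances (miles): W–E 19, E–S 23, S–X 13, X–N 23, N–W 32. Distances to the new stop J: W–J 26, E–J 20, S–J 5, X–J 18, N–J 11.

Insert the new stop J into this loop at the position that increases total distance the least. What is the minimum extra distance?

Insertion cost between consecutive stops i–j is d(i,J) + d(J,j) − d(i,j):
  between W and E: 26 + 20 − 19 = 27
  between E and S: 20 + 5 − 23 = 2
  between S and X: 5 + 18 − 13 = 10
  between X and N: 18 + 11 − 23 = 6
  between N and W: 11 + 26 − 32 = 5
Cheapest insertion is between E and S, adding 2.
New total = 110 + 2 = 112.

+2 miles — insert J between E and S.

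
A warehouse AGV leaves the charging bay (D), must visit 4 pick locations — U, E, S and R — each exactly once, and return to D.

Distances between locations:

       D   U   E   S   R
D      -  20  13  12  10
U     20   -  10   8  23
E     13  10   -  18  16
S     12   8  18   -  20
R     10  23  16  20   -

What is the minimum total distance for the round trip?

Shortest round trip = 56.

With 4 stops there are 4!/2 = 12 distinct round trips (a route and its reverse cost the same).
D-U-E-S-R-D: 20+10+18+20+10 = 78
D-U-E-R-S-D: 20+10+16+20+12 = 78
D-U-S-E-R-D: 20+8+18+16+10 = 72
D-U-S-R-E-D: 20+8+20+16+13 = 77
D-U-R-E-S-D: 20+23+16+18+12 = 89
D-U-R-S-E-D: 20+23+20+18+13 = 94
D-E-U-S-R-D: 13+10+8+20+10 = 61
D-E-U-R-S-D: 13+10+23+20+12 = 78
D-E-S-U-R-D: 13+18+8+23+10 = 72
D-E-R-U-S-D: 13+16+23+8+12 = 72
D-S-U-E-R-D: 12+8+10+16+10 = 56
D-S-E-U-R-D: 12+18+10+23+10 = 73
The minimum is 56.
One optimal route: D → S → U → E → R → D (or its reverse).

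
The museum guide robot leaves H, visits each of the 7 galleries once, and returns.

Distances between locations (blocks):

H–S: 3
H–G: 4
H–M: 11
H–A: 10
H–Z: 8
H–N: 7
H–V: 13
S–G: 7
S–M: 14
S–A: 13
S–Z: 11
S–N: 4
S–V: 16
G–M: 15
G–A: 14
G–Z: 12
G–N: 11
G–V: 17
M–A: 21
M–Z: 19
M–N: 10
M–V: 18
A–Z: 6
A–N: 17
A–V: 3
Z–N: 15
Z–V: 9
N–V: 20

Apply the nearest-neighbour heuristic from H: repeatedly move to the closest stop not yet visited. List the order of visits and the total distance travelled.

H → [S:3 / G:4 / N:7 / Z:8 / A:10 / M:11 / V:13] → S (3)
S → [N:4 / G:7 / Z:11 / A:13 / M:14 / V:16] → N (4)
N → [M:10 / G:11 / Z:15 / A:17 / V:20] → M (10)
M → [G:15 / V:18 / Z:19 / A:21] → G (15)
G → [Z:12 / A:14 / V:17] → Z (12)
Z → [A:6 / V:9] → A (6)
A → [V:3] → V (3)
Return V→H: 13.
Total = 3 + 4 + 10 + 15 + 12 + 6 + 3 + 13 = 66.

Nearest-neighbour total = 66 blocks; route H → S → N → M → G → Z → A → V → H.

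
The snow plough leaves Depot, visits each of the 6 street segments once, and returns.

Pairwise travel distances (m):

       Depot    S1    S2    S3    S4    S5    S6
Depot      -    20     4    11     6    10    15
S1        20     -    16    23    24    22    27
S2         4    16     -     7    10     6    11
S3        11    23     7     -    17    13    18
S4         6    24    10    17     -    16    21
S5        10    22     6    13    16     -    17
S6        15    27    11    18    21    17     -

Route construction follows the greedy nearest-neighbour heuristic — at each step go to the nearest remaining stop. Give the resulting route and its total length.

At Depot the remaining stops are S2 4, S4 6, S5 10, S3 11, S6 15, S1 20; go to S2.
At S2 the remaining stops are S5 6, S3 7, S4 10, S6 11, S1 16; go to S5.
At S5 the remaining stops are S3 13, S4 16, S6 17, S1 22; go to S3.
At S3 the remaining stops are S4 17, S6 18, S1 23; go to S4.
At S4 the remaining stops are S6 21, S1 24; go to S6.
At S6 the remaining stops are S1 27; go to S1.
Return S1→Depot: 20.
Total = 4 + 6 + 13 + 17 + 21 + 27 + 20 = 108.

Nearest-neighbour total = 108 m; route Depot → S2 → S5 → S3 → S4 → S6 → S1 → Depot.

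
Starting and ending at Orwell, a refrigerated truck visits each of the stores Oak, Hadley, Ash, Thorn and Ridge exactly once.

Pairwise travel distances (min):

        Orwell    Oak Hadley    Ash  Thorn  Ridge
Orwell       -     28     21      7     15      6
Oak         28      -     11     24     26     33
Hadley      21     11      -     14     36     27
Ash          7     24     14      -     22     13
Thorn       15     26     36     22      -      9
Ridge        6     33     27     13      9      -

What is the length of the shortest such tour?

Shortest round trip = 73 min.

With 5 stops there are 5!/2 = 60 distinct round trips (a route and its reverse cost the same).
Orwell-Oak-Hadley-Ash-Thorn-Ridge-Orwell: 28+11+14+22+9+6 = 90
Orwell-Oak-Hadley-Ash-Ridge-Thorn-Orwell: 28+11+14+13+9+15 = 90
Orwell-Oak-Hadley-Thorn-Ash-Ridge-Orwell: 28+11+36+22+13+6 = 116
Orwell-Oak-Hadley-Thorn-Ridge-Ash-Orwell: 28+11+36+9+13+7 = 104
Orwell-Oak-Hadley-Ridge-Ash-Thorn-Orwell: 28+11+27+13+22+15 = 116
Orwell-Oak-Hadley-Ridge-Thorn-Ash-Orwell: 28+11+27+9+22+7 = 104
Orwell-Oak-Ash-Hadley-Thorn-Ridge-Orwell: 28+24+14+36+9+6 = 117
Orwell-Oak-Ash-Hadley-Ridge-Thorn-Orwell: 28+24+14+27+9+15 = 117
Orwell-Oak-Ash-Thorn-Hadley-Ridge-Orwell: 28+24+22+36+27+6 = 143
Orwell-Oak-Ash-Thorn-Ridge-Hadley-Orwell: 28+24+22+9+27+21 = 131
Orwell-Oak-Ash-Ridge-Hadley-Thorn-Orwell: 28+24+13+27+36+15 = 143
Orwell-Oak-Ash-Ridge-Thorn-Hadley-Orwell: 28+24+13+9+36+21 = 131
Orwell-Oak-Thorn-Hadley-Ash-Ridge-Orwell: 28+26+36+14+13+6 = 123
Orwell-Oak-Thorn-Hadley-Ridge-Ash-Orwell: 28+26+36+27+13+7 = 137
… (46 more)
Orwell-Ash-Hadley-Oak-Thorn-Ridge-Orwell: 7+14+11+26+9+6 = 73  ← best
The minimum is 73.
One optimal route: Orwell → Ash → Hadley → Oak → Thorn → Ridge → Orwell (or its reverse).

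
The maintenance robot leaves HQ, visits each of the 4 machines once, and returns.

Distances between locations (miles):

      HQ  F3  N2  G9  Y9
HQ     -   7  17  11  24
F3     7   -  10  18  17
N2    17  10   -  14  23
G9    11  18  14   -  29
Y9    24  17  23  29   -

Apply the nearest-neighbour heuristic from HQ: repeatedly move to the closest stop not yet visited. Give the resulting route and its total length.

Total distance 84 miles via the nearest-neighbour route HQ → F3 → N2 → G9 → Y9 → HQ.

From HQ: distances to unvisited — F3=7, G9=11, N2=17, Y9=24. Nearest is F3 (7).
From F3: distances to unvisited — N2=10, Y9=17, G9=18. Nearest is N2 (10).
From N2: distances to unvisited — G9=14, Y9=23. Nearest is G9 (14).
From G9: distances to unvisited — Y9=29. Nearest is Y9 (29).
Return Y9→HQ: 24.
Total = 7 + 10 + 14 + 29 + 24 = 84.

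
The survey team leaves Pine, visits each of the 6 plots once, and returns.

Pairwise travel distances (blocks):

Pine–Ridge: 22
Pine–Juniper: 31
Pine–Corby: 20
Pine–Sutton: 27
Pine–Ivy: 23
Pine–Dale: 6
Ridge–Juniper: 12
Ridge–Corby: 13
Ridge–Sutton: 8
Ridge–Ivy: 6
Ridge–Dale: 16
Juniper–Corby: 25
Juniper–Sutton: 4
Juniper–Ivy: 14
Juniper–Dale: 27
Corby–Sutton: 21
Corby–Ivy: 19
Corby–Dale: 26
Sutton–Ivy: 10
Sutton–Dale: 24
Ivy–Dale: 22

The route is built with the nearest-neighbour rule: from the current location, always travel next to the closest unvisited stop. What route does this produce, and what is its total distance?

Nearest-neighbour total = 87 blocks; route Pine → Dale → Ridge → Ivy → Sutton → Juniper → Corby → Pine.

From Pine: distances to unvisited — Dale=6, Corby=20, Ridge=22, Ivy=23, Sutton=27, Juniper=31. Nearest is Dale (6).
From Dale: distances to unvisited — Ridge=16, Ivy=22, Sutton=24, Corby=26, Juniper=27. Nearest is Ridge (16).
From Ridge: distances to unvisited — Ivy=6, Sutton=8, Juniper=12, Corby=13. Nearest is Ivy (6).
From Ivy: distances to unvisited — Sutton=10, Juniper=14, Corby=19. Nearest is Sutton (10).
From Sutton: distances to unvisited — Juniper=4, Corby=21. Nearest is Juniper (4).
From Juniper: distances to unvisited — Corby=25. Nearest is Corby (25).
Return Corby→Pine: 20.
Total = 6 + 16 + 6 + 10 + 4 + 25 + 20 = 87.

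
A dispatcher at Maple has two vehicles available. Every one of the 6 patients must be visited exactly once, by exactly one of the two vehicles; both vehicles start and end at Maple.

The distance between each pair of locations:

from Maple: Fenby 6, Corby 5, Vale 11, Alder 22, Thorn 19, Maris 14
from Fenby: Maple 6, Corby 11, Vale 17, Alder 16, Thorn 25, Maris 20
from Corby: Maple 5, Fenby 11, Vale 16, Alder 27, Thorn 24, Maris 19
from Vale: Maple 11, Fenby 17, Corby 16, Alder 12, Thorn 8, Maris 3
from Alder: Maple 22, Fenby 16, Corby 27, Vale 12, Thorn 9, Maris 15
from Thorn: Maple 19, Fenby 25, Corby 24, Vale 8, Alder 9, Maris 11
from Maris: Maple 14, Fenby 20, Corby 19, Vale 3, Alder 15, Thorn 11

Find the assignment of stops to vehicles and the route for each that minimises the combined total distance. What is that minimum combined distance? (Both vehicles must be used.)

Minimum combined distance: 66.

Check every non-empty split of the stops between the two vehicles; for each half take its own optimal tour:
  {Fenby} + {Corby, Vale, Alder, Thorn, Maris}: 12 + 66 = 78
  {Corby} + {Fenby, Vale, Alder, Thorn, Maris}: 10 + 56 = 66
  {Fenby, Corby} + {Vale, Alder, Thorn, Maris}: 22 + 56 = 78
  {Vale} + {Fenby, Corby, Alder, Thorn, Maris}: 22 + 66 = 88
  {Fenby, Vale} + {Corby, Alder, Thorn, Maris}: 34 + 66 = 100
  {Corby, Vale} + {Fenby, Alder, Thorn, Maris}: 32 + 56 = 88
  … (31 splits in total)
Best: vehicle 1 Maple → Corby → Maple = 10; vehicle 2 Maple → Fenby → Alder → Thorn → Vale → Maris → Maple = 56; combined 66.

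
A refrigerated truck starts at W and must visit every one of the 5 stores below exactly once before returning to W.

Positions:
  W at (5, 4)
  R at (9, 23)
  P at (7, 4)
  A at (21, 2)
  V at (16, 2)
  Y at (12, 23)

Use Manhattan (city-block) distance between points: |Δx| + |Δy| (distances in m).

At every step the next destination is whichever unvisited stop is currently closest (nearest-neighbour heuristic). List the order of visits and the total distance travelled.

From W: distances to unvisited — P=2, V=13, A=18, R=23, Y=26. Nearest is P (2).
From P: distances to unvisited — V=11, A=16, R=21, Y=24. Nearest is V (11).
From V: distances to unvisited — A=5, Y=25, R=28. Nearest is A (5).
From A: distances to unvisited — Y=30, R=33. Nearest is Y (30).
From Y: distances to unvisited — R=3. Nearest is R (3).
Return R→W: 23.
Total = 2 + 11 + 5 + 30 + 3 + 23 = 74.

Nearest-neighbour total = 74 m; route W → P → V → A → Y → R → W.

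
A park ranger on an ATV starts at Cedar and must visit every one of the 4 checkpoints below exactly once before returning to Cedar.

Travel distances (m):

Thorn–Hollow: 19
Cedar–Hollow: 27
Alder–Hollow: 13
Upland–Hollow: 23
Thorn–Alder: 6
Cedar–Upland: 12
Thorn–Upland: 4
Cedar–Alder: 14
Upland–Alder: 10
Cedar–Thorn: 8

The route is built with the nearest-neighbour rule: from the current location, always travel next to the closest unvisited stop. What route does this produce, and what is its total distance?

At Cedar the remaining stops are Thorn 8, Upland 12, Alder 14, Hollow 27; go to Thorn.
At Thorn the remaining stops are Upland 4, Alder 6, Hollow 19; go to Upland.
At Upland the remaining stops are Alder 10, Hollow 23; go to Alder.
At Alder the remaining stops are Hollow 13; go to Hollow.
Return Hollow→Cedar: 27.
Total = 8 + 4 + 10 + 13 + 27 = 62.

Nearest-neighbour total = 62 m; route Cedar → Thorn → Upland → Alder → Hollow → Cedar.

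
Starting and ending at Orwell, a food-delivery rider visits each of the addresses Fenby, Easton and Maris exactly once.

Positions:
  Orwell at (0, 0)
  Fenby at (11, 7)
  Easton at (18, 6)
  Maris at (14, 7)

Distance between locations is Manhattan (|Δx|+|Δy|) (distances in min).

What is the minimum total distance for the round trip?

Orwell → Fenby → Easton → Maris → Orwell: 18+8+5+21 = 52
Orwell → Fenby → Maris → Easton → Orwell: 18+3+5+24 = 50
Orwell → Easton → Fenby → Maris → Orwell: 24+8+3+21 = 56
The minimum is 50.
One optimal route: Orwell → Fenby → Maris → Easton → Orwell (or its reverse).

Shortest round trip = 50 min.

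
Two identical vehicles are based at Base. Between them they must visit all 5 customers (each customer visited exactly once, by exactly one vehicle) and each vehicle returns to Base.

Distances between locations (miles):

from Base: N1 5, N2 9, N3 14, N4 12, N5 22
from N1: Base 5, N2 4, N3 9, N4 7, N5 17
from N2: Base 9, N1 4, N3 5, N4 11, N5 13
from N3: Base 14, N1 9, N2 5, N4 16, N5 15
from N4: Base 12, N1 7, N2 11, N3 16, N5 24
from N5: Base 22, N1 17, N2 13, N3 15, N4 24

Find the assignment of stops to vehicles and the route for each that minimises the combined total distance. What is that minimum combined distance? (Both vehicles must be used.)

75 miles — the smallest possible combined total.

There are 2^4 − 1 = 15 ways to divide the 5 stops into two non-empty groups. For each, the best each vehicle can do is its own shortest tour through its group:
  {N1} + {N2, N3, N4, N5}: 10 + 65 = 75
  {N2} + {N1, N3, N4, N5}: 18 + 65 = 83
  {N1, N2} + {N3, N4, N5}: 18 + 65 = 83
  {N3} + {N1, N2, N4, N5}: 28 + 58 = 86
  {N1, N3} + {N2, N4, N5}: 28 + 58 = 86
  {N2, N3} + {N1, N4, N5}: 28 + 58 = 86
  … (15 splits in total)
Best: vehicle 1 Base → N1 → Base = 10; vehicle 2 Base → N2 → N3 → N5 → N4 → Base = 65; combined 75.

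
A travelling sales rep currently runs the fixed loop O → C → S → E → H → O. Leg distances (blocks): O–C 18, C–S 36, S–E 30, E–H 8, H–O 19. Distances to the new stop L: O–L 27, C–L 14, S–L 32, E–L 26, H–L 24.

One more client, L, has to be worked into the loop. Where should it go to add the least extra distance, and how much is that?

Adding 10 blocks by placing L on the C–S leg.

Insertion cost between consecutive stops i–j is d(i,L) + d(L,j) − d(i,j):
  between O and C: 27 + 14 − 18 = 23
  between C and S: 14 + 32 − 36 = 10
  between S and E: 32 + 26 − 30 = 28
  between E and H: 26 + 24 − 8 = 42
  between H and O: 24 + 27 − 19 = 32
Cheapest insertion is between C and S, adding 10.
New total = 111 + 10 = 121.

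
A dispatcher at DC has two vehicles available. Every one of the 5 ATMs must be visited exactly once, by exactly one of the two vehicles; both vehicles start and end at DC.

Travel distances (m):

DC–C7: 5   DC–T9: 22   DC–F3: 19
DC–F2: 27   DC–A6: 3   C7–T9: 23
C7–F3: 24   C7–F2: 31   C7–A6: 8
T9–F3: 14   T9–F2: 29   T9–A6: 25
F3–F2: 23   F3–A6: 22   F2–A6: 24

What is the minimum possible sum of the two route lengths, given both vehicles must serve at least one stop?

Try each way of splitting the stops between the two vehicles (each non-empty) and, for each split, find the best tour for each vehicle:
  {C7} + {T9, F3, F2, A6}: 10 + 86 = 96
  {T9} + {C7, F3, F2, A6}: 44 + 79 = 123
  {C7, T9} + {F3, F2, A6}: 50 + 69 = 119
  {F3} + {C7, T9, F2, A6}: 38 + 84 = 122
  {C7, F3} + {T9, F2, A6}: 48 + 78 = 126
  {T9, F3} + {C7, F2, A6}: 55 + 63 = 118
  … (15 splits in total)
Best: vehicle 1 DC → C7 → DC = 10; vehicle 2 DC → T9 → F3 → F2 → A6 → DC = 86; combined 96.

96 m — the smallest possible combined total.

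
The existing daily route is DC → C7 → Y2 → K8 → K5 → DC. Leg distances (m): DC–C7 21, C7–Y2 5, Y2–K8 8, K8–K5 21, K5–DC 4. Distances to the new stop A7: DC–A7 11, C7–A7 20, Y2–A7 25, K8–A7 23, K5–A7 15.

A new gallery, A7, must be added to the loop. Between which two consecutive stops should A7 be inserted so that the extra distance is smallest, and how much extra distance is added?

Adding 10 m by placing A7 on the DC–C7 leg.

Insertion cost between consecutive stops i–j is d(i,A7) + d(A7,j) − d(i,j):
  between DC and C7: 11 + 20 − 21 = 10
  between C7 and Y2: 20 + 25 − 5 = 40
  between Y2 and K8: 25 + 23 − 8 = 40
  between K8 and K5: 23 + 15 − 21 = 17
  between K5 and DC: 15 + 11 − 4 = 22
Cheapest insertion is between DC and C7, adding 10.
New total = 59 + 10 = 69.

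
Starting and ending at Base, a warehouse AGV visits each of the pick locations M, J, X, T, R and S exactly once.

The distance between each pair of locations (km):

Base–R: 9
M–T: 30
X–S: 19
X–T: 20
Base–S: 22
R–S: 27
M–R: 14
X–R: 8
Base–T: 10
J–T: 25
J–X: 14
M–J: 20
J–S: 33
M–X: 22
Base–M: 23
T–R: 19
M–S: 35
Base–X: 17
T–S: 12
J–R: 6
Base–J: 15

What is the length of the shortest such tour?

With 6 stops there are 6!/2 = 360 distinct round trips (a route and its reverse cost the same).
Base - M - J - X - T - R - S - Base: 23+20+14+20+19+27+22 = 145
Base - M - J - X - T - S - R - Base: 23+20+14+20+12+27+9 = 125
Base - M - J - X - R - T - S - Base: 23+20+14+8+19+12+22 = 118
Base - M - J - X - R - S - T - Base: 23+20+14+8+27+12+10 = 114
Base - M - J - X - S - T - R - Base: 23+20+14+19+12+19+9 = 116
Base - M - J - X - S - R - T - Base: 23+20+14+19+27+19+10 = 132
Base - M - J - T - X - R - S - Base: 23+20+25+20+8+27+22 = 145
Base - M - J - T - X - S - R - Base: 23+20+25+20+19+27+9 = 143
… (352 more)
Base - M - J - R - X - S - T - Base: 23+20+6+8+19+12+10 = 98  ← best
The minimum is 98.
One optimal route: Base → M → J → R → X → S → T → Base (or its reverse).

98 km — the shortest possible round trip.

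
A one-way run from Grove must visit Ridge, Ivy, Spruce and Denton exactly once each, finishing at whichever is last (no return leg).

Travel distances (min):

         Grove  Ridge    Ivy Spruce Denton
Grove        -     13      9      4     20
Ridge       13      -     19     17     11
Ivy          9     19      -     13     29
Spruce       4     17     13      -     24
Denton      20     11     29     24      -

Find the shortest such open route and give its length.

There are 4! = 24 possible orderings.
Grove→Ridge→Ivy→Spruce→Denton: 13+19+13+24 = 69
Grove→Ridge→Ivy→Denton→Spruce: 13+19+29+24 = 85
Grove→Ridge→Spruce→Ivy→Denton: 13+17+13+29 = 72
Grove→Ridge→Spruce→Denton→Ivy: 13+17+24+29 = 83
Grove→Ridge→Denton→Ivy→Spruce: 13+11+29+13 = 66
Grove→Ridge→Denton→Spruce→Ivy: 13+11+24+13 = 61
Grove→Ivy→Ridge→Spruce→Denton: 9+19+17+24 = 69
Grove→Ivy→Ridge→Denton→Spruce: 9+19+11+24 = 63
Grove→Ivy→Spruce→Ridge→Denton: 9+13+17+11 = 50
Grove→Ivy→Spruce→Denton→Ridge: 9+13+24+11 = 57
Grove→Ivy→Denton→Ridge→Spruce: 9+29+11+17 = 66
Grove→Ivy→Denton→Spruce→Ridge: 9+29+24+17 = 79
Grove→Spruce→Ridge→Ivy→Denton: 4+17+19+29 = 69
Grove→Spruce→Ridge→Denton→Ivy: 4+17+11+29 = 61
… (10 more)
Grove→Spruce→Ivy→Ridge→Denton: 4+13+19+11 = 47  ← best
The minimum is 47.
One shortest path: Grove → Spruce → Ivy → Ridge → Denton.

47 min — the minimum one-way total.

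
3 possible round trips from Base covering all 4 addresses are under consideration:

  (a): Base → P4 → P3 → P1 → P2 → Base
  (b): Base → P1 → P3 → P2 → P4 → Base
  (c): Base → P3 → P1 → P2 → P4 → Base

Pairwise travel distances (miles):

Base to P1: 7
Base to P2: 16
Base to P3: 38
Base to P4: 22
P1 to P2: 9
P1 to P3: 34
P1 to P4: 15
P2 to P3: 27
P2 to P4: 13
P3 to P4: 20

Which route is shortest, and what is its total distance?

101 miles — (a) is the shortest.

(a): 22 + 20 + 34 + 9 + 16 = 101
(b): 7 + 34 + 27 + 13 + 22 = 103
(c): 38 + 34 + 9 + 13 + 22 = 116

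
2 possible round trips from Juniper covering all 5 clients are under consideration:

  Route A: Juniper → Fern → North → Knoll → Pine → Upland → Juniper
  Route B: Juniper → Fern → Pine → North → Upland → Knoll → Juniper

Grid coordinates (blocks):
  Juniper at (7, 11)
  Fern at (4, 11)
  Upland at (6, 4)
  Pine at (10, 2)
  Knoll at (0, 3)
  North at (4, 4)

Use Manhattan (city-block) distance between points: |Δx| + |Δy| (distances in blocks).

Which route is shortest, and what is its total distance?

Route A: 3 + 7 + 5 + 11 + 6 + 8 = 40
Route B: 3 + 15 + 8 + 2 + 7 + 15 = 50

40 blocks — Route A is the shortest.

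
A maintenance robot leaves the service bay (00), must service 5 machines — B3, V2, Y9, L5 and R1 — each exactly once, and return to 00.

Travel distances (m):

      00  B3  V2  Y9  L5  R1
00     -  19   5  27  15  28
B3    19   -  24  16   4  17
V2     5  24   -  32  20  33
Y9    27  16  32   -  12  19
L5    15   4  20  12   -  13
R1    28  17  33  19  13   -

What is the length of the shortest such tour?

92 m — the shortest possible round trip.

00-B3-V2-Y9-L5-R1-00: 19+24+32+12+13+28 = 128
00-B3-V2-Y9-R1-L5-00: 19+24+32+19+13+15 = 122
00-B3-V2-L5-Y9-R1-00: 19+24+20+12+19+28 = 122
00-B3-V2-L5-R1-Y9-00: 19+24+20+13+19+27 = 122
00-B3-V2-R1-Y9-L5-00: 19+24+33+19+12+15 = 122
00-B3-V2-R1-L5-Y9-00: 19+24+33+13+12+27 = 128
00-B3-Y9-V2-L5-R1-00: 19+16+32+20+13+28 = 128
00-B3-Y9-V2-R1-L5-00: 19+16+32+33+13+15 = 128
00-B3-Y9-L5-V2-R1-00: 19+16+12+20+33+28 = 128
00-B3-Y9-L5-R1-V2-00: 19+16+12+13+33+5 = 98
00-B3-Y9-R1-V2-L5-00: 19+16+19+33+20+15 = 122
00-B3-Y9-R1-L5-V2-00: 19+16+19+13+20+5 = 92
00-B3-L5-V2-Y9-R1-00: 19+4+20+32+19+28 = 122
00-B3-L5-V2-R1-Y9-00: 19+4+20+33+19+27 = 122
… (46 more)
The minimum is 92.
One optimal route: 00 → B3 → Y9 → R1 → L5 → V2 → 00 (or its reverse).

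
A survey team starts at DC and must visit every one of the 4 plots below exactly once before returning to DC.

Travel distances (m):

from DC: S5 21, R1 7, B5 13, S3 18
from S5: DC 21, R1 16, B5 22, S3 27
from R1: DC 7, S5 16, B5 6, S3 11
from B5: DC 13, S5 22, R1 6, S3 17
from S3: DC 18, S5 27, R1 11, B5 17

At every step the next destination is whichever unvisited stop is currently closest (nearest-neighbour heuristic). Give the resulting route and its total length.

DC → [R1:7 / B5:13 / S3:18 / S5:21] → R1 (7)
R1 → [B5:6 / S3:11 / S5:16] → B5 (6)
B5 → [S3:17 / S5:22] → S3 (17)
S3 → [S5:27] → S5 (27)
Return S5→DC: 21.
Total = 7 + 6 + 17 + 27 + 21 = 78.

78 m along DC → R1 → B5 → S3 → S5 → DC.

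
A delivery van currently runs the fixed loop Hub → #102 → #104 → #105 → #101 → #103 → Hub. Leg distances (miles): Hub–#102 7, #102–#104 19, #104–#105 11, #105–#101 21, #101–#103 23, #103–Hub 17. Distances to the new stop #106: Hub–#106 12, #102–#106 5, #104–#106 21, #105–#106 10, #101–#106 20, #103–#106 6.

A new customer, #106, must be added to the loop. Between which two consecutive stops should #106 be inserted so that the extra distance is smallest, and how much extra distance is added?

Insertion cost between consecutive stops i–j is d(i,#106) + d(#106,j) − d(i,j):
  between Hub and #102: 12 + 5 − 7 = 10
  between #102 and #104: 5 + 21 − 19 = 7
  between #104 and #105: 21 + 10 − 11 = 20
  between #105 and #101: 10 + 20 − 21 = 9
  between #101 and #103: 20 + 6 − 23 = 3
  between #103 and Hub: 6 + 12 − 17 = 1
Cheapest insertion is between #103 and Hub, adding 1.
New total = 98 + 1 = 99.

+1 miles — insert #106 between #103 and Hub.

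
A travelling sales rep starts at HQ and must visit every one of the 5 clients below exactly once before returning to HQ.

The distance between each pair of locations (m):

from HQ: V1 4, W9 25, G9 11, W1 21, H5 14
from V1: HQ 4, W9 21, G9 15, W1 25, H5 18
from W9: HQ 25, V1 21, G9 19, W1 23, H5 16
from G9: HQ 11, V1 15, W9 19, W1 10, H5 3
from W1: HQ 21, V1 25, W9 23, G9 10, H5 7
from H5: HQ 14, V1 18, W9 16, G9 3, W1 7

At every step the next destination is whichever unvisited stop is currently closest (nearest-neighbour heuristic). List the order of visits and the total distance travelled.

At HQ the remaining stops are V1 4, G9 11, H5 14, W1 21, W9 25; go to V1.
At V1 the remaining stops are G9 15, H5 18, W9 21, W1 25; go to G9.
At G9 the remaining stops are H5 3, W1 10, W9 19; go to H5.
At H5 the remaining stops are W1 7, W9 16; go to W1.
At W1 the remaining stops are W9 23; go to W9.
Return W9→HQ: 25.
Total = 4 + 15 + 3 + 7 + 23 + 25 = 77.

77 m along HQ → V1 → G9 → H5 → W1 → W9 → HQ.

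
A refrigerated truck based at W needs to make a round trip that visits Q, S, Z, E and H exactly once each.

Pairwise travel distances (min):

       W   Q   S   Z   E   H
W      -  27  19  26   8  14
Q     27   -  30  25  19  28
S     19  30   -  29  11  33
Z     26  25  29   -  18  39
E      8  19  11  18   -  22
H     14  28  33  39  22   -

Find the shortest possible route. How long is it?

Shortest round trip = 115 min.

W → Q → S → Z → E → H → W: 27+30+29+18+22+14 = 140
W → Q → S → Z → H → E → W: 27+30+29+39+22+8 = 155
W → Q → S → E → Z → H → W: 27+30+11+18+39+14 = 139
W → Q → S → E → H → Z → W: 27+30+11+22+39+26 = 155
W → Q → S → H → Z → E → W: 27+30+33+39+18+8 = 155
W → Q → S → H → E → Z → W: 27+30+33+22+18+26 = 156
W → Q → Z → S → E → H → W: 27+25+29+11+22+14 = 128
W → Q → Z → S → H → E → W: 27+25+29+33+22+8 = 144
W → Q → Z → E → S → H → W: 27+25+18+11+33+14 = 128
W → Q → Z → E → H → S → W: 27+25+18+22+33+19 = 144
W → Q → Z → H → S → E → W: 27+25+39+33+11+8 = 143
W → Q → Z → H → E → S → W: 27+25+39+22+11+19 = 143
W → Q → E → S → Z → H → W: 27+19+11+29+39+14 = 139
W → Q → E → S → H → Z → W: 27+19+11+33+39+26 = 155
… (46 more)
W → S → E → Z → Q → H → W: 19+11+18+25+28+14 = 115  ← best
The minimum is 115.
One optimal route: W → S → E → Z → Q → H → W (or its reverse).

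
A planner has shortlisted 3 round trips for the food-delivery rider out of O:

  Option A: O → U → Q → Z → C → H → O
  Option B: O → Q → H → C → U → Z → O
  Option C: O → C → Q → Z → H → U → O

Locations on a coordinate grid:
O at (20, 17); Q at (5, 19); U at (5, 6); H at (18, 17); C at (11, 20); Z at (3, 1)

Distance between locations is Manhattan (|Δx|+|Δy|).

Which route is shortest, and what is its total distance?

98 — Option A is the shortest.

Option A: 26 + 13 + 20 + 27 + 10 + 2 = 98
Option B: 17 + 15 + 10 + 20 + 7 + 33 = 102
Option C: 12 + 7 + 20 + 31 + 24 + 26 = 120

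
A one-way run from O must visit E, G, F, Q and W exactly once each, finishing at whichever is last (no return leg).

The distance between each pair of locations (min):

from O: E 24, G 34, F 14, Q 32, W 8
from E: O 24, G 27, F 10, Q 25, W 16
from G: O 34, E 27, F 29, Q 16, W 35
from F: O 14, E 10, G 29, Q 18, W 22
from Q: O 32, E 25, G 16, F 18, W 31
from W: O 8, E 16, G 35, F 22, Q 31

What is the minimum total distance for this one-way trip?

There are 5! = 120 possible orderings.
O→E→G→F→Q→W: 24+27+29+18+31 = 129
O→E→G→F→W→Q: 24+27+29+22+31 = 133
O→E→G→Q→F→W: 24+27+16+18+22 = 107
O→E→G→Q→W→F: 24+27+16+31+22 = 120
O→E→G→W→F→Q: 24+27+35+22+18 = 126
O→E→G→W→Q→F: 24+27+35+31+18 = 135
O→E→F→G→Q→W: 24+10+29+16+31 = 110
O→E→F→G→W→Q: 24+10+29+35+31 = 129
O→E→F→Q→G→W: 24+10+18+16+35 = 103
O→E→F→Q→W→G: 24+10+18+31+35 = 118
O→E→F→W→G→Q: 24+10+22+35+16 = 107
O→E→F→W→Q→G: 24+10+22+31+16 = 103
O→E→Q→G→F→W: 24+25+16+29+22 = 116
O→E→Q→G→W→F: 24+25+16+35+22 = 122
… (106 more)
O→W→E→F→Q→G: 8+16+10+18+16 = 68  ← best
The minimum is 68.
One shortest path: O → W → E → F → Q → G.

Minimum one-way distance = 68 min.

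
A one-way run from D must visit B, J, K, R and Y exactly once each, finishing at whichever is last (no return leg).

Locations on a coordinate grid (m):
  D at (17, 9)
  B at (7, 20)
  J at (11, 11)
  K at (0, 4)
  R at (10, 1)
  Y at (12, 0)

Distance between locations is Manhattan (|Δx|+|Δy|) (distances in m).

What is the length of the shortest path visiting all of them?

There are 5! = 120 possible orderings.
D → B → J → K → R → Y: 21+13+18+13+3 = 68
D → B → J → K → Y → R: 21+13+18+16+3 = 71
D → B → J → R → K → Y: 21+13+11+13+16 = 74
D → B → J → R → Y → K: 21+13+11+3+16 = 64
D → B → J → Y → K → R: 21+13+12+16+13 = 75
D → B → J → Y → R → K: 21+13+12+3+13 = 62
D → B → K → J → R → Y: 21+23+18+11+3 = 76
D → B → K → J → Y → R: 21+23+18+12+3 = 77
D → B → K → R → J → Y: 21+23+13+11+12 = 80
D → B → K → R → Y → J: 21+23+13+3+12 = 72
D → B → K → Y → J → R: 21+23+16+12+11 = 83
D → B → K → Y → R → J: 21+23+16+3+11 = 74
D → B → R → J → K → Y: 21+22+11+18+16 = 88
D → B → R → J → Y → K: 21+22+11+12+16 = 82
… (106 more)
D → J → Y → R → K → B: 8+12+3+13+23 = 59  ← best
The minimum is 59.
One shortest path: D → J → Y → R → K → B.

Minimum one-way distance = 59 m.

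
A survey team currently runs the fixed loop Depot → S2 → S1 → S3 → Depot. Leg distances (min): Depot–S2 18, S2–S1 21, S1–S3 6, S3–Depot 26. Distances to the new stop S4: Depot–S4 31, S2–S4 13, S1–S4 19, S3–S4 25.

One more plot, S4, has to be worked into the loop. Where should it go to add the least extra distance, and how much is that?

Adding 11 min by placing S4 on the S2–S1 leg.

Insertion cost between consecutive stops i–j is d(i,S4) + d(S4,j) − d(i,j):
  between Depot and S2: 31 + 13 − 18 = 26
  between S2 and S1: 13 + 19 − 21 = 11
  between S1 and S3: 19 + 25 − 6 = 38
  between S3 and Depot: 25 + 31 − 26 = 30
Cheapest insertion is between S2 and S1, adding 11.
New total = 71 + 11 = 82.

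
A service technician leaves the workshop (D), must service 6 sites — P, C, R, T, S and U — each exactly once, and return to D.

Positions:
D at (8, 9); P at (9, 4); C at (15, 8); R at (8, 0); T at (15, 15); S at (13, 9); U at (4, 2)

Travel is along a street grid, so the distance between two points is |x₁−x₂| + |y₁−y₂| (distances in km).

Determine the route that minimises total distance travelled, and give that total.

With 6 stops there are 6!/2 = 360 distinct round trips (a route and its reverse cost the same).
D → P → C → R → T → S → U → D: 6+10+15+22+8+16+11 = 88
D → P → C → R → T → U → S → D: 6+10+15+22+24+16+5 = 98
D → P → C → R → S → T → U → D: 6+10+15+14+8+24+11 = 88
D → P → C → R → S → U → T → D: 6+10+15+14+16+24+13 = 98
D → P → C → R → U → T → S → D: 6+10+15+6+24+8+5 = 74
D → P → C → R → U → S → T → D: 6+10+15+6+16+8+13 = 74
D → P → C → T → R → S → U → D: 6+10+7+22+14+16+11 = 86
D → P → C → T → R → U → S → D: 6+10+7+22+6+16+5 = 72
… (352 more)
D → R → U → P → C → T → S → D: 9+6+7+10+7+8+5 = 52  ← best
The minimum is 52.
One optimal route: D → R → U → P → C → T → S → D (or its reverse).

Minimum total distance: 52 km.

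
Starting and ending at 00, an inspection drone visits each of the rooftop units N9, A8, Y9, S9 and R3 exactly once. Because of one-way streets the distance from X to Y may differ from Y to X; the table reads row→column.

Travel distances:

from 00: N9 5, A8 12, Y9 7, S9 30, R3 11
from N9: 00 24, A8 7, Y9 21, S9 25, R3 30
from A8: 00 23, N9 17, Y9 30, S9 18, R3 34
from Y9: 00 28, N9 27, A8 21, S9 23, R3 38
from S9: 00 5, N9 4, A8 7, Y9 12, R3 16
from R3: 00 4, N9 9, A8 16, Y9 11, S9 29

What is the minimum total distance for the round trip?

Minimum total distance: 79.

00 - N9 - A8 - Y9 - S9 - R3 - 00: 5+7+30+23+16+4 = 85
00 - N9 - A8 - Y9 - R3 - S9 - 00: 5+7+30+38+29+5 = 114
00 - N9 - A8 - S9 - Y9 - R3 - 00: 5+7+18+12+38+4 = 84
00 - N9 - A8 - S9 - R3 - Y9 - 00: 5+7+18+16+11+28 = 85
00 - N9 - A8 - R3 - Y9 - S9 - 00: 5+7+34+11+23+5 = 85
00 - N9 - A8 - R3 - S9 - Y9 - 00: 5+7+34+29+12+28 = 115
00 - N9 - Y9 - A8 - S9 - R3 - 00: 5+21+21+18+16+4 = 85
00 - N9 - Y9 - A8 - R3 - S9 - 00: 5+21+21+34+29+5 = 115
00 - N9 - Y9 - S9 - A8 - R3 - 00: 5+21+23+7+34+4 = 94
00 - N9 - Y9 - S9 - R3 - A8 - 00: 5+21+23+16+16+23 = 104
00 - N9 - Y9 - R3 - A8 - S9 - 00: 5+21+38+16+18+5 = 103
00 - N9 - Y9 - R3 - S9 - A8 - 00: 5+21+38+29+7+23 = 123
00 - N9 - S9 - A8 - Y9 - R3 - 00: 5+25+7+30+38+4 = 109
00 - N9 - S9 - A8 - R3 - Y9 - 00: 5+25+7+34+11+28 = 110
… (106 more)
00 - Y9 - N9 - A8 - S9 - R3 - 00: 7+27+7+18+16+4 = 79  ← best
The minimum is 79.
One optimal route: 00 → Y9 → N9 → A8 → S9 → R3 → 00.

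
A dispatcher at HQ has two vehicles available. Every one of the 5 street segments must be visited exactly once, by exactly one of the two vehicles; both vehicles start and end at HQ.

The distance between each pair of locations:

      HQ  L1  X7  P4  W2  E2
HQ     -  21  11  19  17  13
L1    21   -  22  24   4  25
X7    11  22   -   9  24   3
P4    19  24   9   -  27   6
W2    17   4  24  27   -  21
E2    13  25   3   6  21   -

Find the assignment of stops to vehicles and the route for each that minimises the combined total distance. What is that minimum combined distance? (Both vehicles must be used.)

81 — the smallest possible combined total.

Try each way of splitting the stops between the two vehicles (each non-empty) and, for each split, find the best tour for each vehicle:
  {L1} + {X7, P4, W2, E2}: 42 + 64 = 106
  {X7} + {L1, P4, W2, E2}: 22 + 64 = 86
  {L1, X7} + {P4, W2, E2}: 54 + 63 = 117
  {P4} + {L1, X7, W2, E2}: 38 + 59 = 97
  {L1, P4} + {X7, W2, E2}: 64 + 52 = 116
  {X7, P4} + {L1, W2, E2}: 39 + 59 = 98
  … (15 splits in total)
  {L1, W2} + {X7, P4, E2}: 42 + 39 = 81  ← best
Best: vehicle 1 HQ → L1 → W2 → HQ = 42; vehicle 2 HQ → X7 → P4 → E2 → HQ = 39; combined 81.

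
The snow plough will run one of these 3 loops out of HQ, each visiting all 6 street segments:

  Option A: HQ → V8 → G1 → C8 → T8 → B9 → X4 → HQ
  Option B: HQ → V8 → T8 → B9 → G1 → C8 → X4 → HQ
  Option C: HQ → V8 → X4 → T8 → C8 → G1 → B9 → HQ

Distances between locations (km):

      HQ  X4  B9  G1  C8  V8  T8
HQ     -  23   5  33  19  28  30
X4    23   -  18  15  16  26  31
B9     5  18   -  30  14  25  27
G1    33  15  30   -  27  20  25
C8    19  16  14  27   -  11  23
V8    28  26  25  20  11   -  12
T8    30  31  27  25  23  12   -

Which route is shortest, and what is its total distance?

Option A: 28 + 20 + 27 + 23 + 27 + 18 + 23 = 166
Option B: 28 + 12 + 27 + 30 + 27 + 16 + 23 = 163
Option C: 28 + 26 + 31 + 23 + 27 + 30 + 5 = 170

Shortest is Option B, total 163 km.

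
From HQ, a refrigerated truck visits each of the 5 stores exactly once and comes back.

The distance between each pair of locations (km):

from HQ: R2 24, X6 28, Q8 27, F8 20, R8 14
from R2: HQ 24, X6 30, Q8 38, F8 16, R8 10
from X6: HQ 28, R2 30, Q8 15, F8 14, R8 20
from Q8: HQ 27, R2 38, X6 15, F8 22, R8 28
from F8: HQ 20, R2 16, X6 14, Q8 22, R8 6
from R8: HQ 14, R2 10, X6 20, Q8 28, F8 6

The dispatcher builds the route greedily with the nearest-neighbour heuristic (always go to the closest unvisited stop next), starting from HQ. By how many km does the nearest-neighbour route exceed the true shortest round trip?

15 km longer than the optimal tour.

HQ: R8=14, F8=20, R2=24, Q8=27, X6=28 ⇒ R8
R8: F8=6, R2=10, X6=20, Q8=28 ⇒ F8
F8: X6=14, R2=16, Q8=22 ⇒ X6
X6: Q8=15, R2=30 ⇒ Q8
Q8: R2=38 ⇒ R2
NN route HQ → R8 → F8 → X6 → Q8 → R2 → HQ costs 111.
Optimal: HQ → R2 → R8 → F8 → X6 → Q8 → HQ costs 96 (by enumerating all 60 distinct tours).
Excess = 111 − 96 = 15.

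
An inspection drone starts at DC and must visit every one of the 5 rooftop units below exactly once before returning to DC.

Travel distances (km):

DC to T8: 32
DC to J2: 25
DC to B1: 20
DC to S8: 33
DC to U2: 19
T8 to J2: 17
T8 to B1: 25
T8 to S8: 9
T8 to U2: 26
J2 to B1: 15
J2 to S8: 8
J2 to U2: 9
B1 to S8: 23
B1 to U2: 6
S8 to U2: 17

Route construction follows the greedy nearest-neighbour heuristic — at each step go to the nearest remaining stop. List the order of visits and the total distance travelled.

DC → [U2:19 / B1:20 / J2:25 / T8:32 / S8:33] → U2 (19)
U2 → [B1:6 / J2:9 / S8:17 / T8:26] → B1 (6)
B1 → [J2:15 / S8:23 / T8:25] → J2 (15)
J2 → [S8:8 / T8:17] → S8 (8)
S8 → [T8:9] → T8 (9)
Return T8→DC: 32.
Total = 19 + 6 + 15 + 8 + 9 + 32 = 89.

Nearest-neighbour total = 89 km; route DC → U2 → B1 → J2 → S8 → T8 → DC.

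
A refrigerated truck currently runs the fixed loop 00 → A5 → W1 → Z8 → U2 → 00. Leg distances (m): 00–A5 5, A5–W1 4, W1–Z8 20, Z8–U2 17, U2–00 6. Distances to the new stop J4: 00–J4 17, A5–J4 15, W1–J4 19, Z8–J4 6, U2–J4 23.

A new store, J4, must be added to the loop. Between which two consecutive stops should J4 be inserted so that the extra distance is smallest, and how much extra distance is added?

Insertion cost between consecutive stops i–j is d(i,J4) + d(J4,j) − d(i,j):
  between 00 and A5: 17 + 15 − 5 = 27
  between A5 and W1: 15 + 19 − 4 = 30
  between W1 and Z8: 19 + 6 − 20 = 5
  between Z8 and U2: 6 + 23 − 17 = 12
  between U2 and 00: 23 + 17 − 6 = 34
Cheapest insertion is between W1 and Z8, adding 5.
New total = 52 + 5 = 57.

Minimum extra distance: 5 m, inserting J4 between W1 and Z8.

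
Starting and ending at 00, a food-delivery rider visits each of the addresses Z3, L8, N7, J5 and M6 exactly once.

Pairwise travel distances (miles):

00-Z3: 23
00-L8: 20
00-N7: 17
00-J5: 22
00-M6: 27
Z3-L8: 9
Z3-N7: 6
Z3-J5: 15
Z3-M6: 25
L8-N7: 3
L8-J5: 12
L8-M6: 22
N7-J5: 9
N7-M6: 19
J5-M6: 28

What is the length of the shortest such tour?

00 → Z3 → L8 → N7 → J5 → M6 → 00: 23+9+3+9+28+27 = 99
00 → Z3 → L8 → N7 → M6 → J5 → 00: 23+9+3+19+28+22 = 104
00 → Z3 → L8 → J5 → N7 → M6 → 00: 23+9+12+9+19+27 = 99
00 → Z3 → L8 → J5 → M6 → N7 → 00: 23+9+12+28+19+17 = 108
00 → Z3 → L8 → M6 → N7 → J5 → 00: 23+9+22+19+9+22 = 104
00 → Z3 → L8 → M6 → J5 → N7 → 00: 23+9+22+28+9+17 = 108
00 → Z3 → N7 → L8 → J5 → M6 → 00: 23+6+3+12+28+27 = 99
00 → Z3 → N7 → L8 → M6 → J5 → 00: 23+6+3+22+28+22 = 104
00 → Z3 → N7 → J5 → L8 → M6 → 00: 23+6+9+12+22+27 = 99
00 → Z3 → N7 → J5 → M6 → L8 → 00: 23+6+9+28+22+20 = 108
00 → Z3 → N7 → M6 → L8 → J5 → 00: 23+6+19+22+12+22 = 104
00 → Z3 → N7 → M6 → J5 → L8 → 00: 23+6+19+28+12+20 = 108
00 → Z3 → J5 → L8 → N7 → M6 → 00: 23+15+12+3+19+27 = 99
00 → Z3 → J5 → L8 → M6 → N7 → 00: 23+15+12+22+19+17 = 108
… (46 more)
00 → J5 → Z3 → L8 → N7 → M6 → 00: 22+15+9+3+19+27 = 95  ← best
The minimum is 95.
One optimal route: 00 → J5 → Z3 → L8 → N7 → M6 → 00 (or its reverse).

95 miles — the shortest possible round trip.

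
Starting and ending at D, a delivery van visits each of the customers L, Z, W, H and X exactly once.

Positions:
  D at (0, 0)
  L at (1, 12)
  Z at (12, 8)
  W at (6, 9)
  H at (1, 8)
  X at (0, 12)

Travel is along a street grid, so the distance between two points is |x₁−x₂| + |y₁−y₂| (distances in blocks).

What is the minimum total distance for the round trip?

48 blocks — the shortest possible round trip.

There are 60 distinct closed tours to check (reversals are equivalent).
D - L - Z - W - H - X - D: 13+15+7+6+5+12 = 58
D - L - Z - W - X - H - D: 13+15+7+9+5+9 = 58
D - L - Z - H - W - X - D: 13+15+11+6+9+12 = 66
D - L - Z - H - X - W - D: 13+15+11+5+9+15 = 68
D - L - Z - X - W - H - D: 13+15+16+9+6+9 = 68
D - L - Z - X - H - W - D: 13+15+16+5+6+15 = 70
D - L - W - Z - H - X - D: 13+8+7+11+5+12 = 56
D - L - W - Z - X - H - D: 13+8+7+16+5+9 = 58
D - L - W - H - Z - X - D: 13+8+6+11+16+12 = 66
D - L - W - H - X - Z - D: 13+8+6+5+16+20 = 68
D - L - W - X - Z - H - D: 13+8+9+16+11+9 = 66
D - L - W - X - H - Z - D: 13+8+9+5+11+20 = 66
D - L - H - Z - W - X - D: 13+4+11+7+9+12 = 56
D - L - H - Z - X - W - D: 13+4+11+16+9+15 = 68
… (46 more)
D - H - Z - W - L - X - D: 9+11+7+8+1+12 = 48  ← best
The minimum is 48.
One optimal route: D → H → Z → W → L → X → D (or its reverse).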